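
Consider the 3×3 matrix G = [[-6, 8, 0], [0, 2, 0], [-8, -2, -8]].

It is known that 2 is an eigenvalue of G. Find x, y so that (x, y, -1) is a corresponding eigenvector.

We need (G - 2I)v = 0.
G - 2I = [[-8, 8, 0], [0, 0, 0], [-8, -2, -10]].
Row 1: (-8)·x + (8)·y + (0)·-1 = 0
Row 2: (0)·x + (0)·y + (0)·-1 = 0
Row 3: (-8)·x + (-2)·y + (-10)·-1 = 0
Solving gives x = 1, y = 1.
Check: G·(1, 1, -1) = (2, 2, -2) = 2·(1, 1, -1).

1, 1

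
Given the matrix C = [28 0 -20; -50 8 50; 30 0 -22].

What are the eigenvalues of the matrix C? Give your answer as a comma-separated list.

-2, 8, 8

Compute the characteristic polynomial p(μ) = det(μI - C).
Cofactor expansion gives p(μ) = μ^3 - 14μ^2 + 32μ + 128.
Rational-root test: μ = -2 gives p(-2) = 0.
Factor out (μ + 2): p(μ) = (μ + 2)·(μ^2 - 16μ + 64).
The quadratic factor is (μ - 8)^2.
Eigenvalues: -2, 8, 8.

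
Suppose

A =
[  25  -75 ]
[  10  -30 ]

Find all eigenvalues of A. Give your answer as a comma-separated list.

det(A - λI) = (25 - λ)(-30 - λ) - (-75)·(10) = λ^2 + 5λ.
This factors as (λ + 5)·λ = 0.
Eigenvalues: -5, 0.

-5, 0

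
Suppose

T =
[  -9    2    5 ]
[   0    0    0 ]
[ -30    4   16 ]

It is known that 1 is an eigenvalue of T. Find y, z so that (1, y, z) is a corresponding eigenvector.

We need (T - 1I)v = 0.
T - 1I = [[-10, 2, 5], [0, -1, 0], [-30, 4, 15]].
Row 1: (-10)·1 + (2)·y + (5)·z = 0
Row 2: (0)·1 + (-1)·y + (0)·z = 0
Row 3: (-30)·1 + (4)·y + (15)·z = 0
Solving gives y = 0, z = 2.
Check: T·(1, 0, 2) = (1, 0, 2) = 1·(1, 0, 2).

0, 2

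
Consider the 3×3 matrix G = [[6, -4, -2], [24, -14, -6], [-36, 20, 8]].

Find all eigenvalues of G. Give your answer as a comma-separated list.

Set up det(rI - G) = 0.
Cofactor expansion gives p(r) = r^3 - 4r.
Since p(0) = 0, r = 0 is a root.
Dividing by r leaves r^2 - 4.
The quadratic factors as (r + 2)·(r - 2).
Eigenvalues: -2, 0, 2.

-2, 0, 2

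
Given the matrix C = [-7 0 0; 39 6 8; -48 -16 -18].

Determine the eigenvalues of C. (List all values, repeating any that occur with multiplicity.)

Compute the characteristic polynomial p(s) = det(sI - C).
Expanding the 3×3 determinant: p(s) = s^3 + 19s^2 + 104s + 140.
Rational-root test: s = -10 gives p(-10) = 0.
Dividing by (s + 10) leaves s^2 + 9s + 14.
The quadratic factors as (s + 7)·(s + 2).
Eigenvalues: -10, -7, -2.

-10, -7, -2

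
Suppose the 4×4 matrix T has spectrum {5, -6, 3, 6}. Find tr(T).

8

trace(T) is the sum of the eigenvalues: (5) + (-6) + (3) + (6) = 8.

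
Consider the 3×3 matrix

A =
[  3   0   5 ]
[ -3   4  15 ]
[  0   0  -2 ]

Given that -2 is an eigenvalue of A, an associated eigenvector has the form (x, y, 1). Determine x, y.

We need (A + 2I)v = 0.
A + 2I = [[5, 0, 5], [-3, 6, 15], [0, 0, 0]].
Row 1: (5)·x + (0)·y + (5)·1 = 0
Row 2: (-3)·x + (6)·y + (15)·1 = 0
Row 3: (0)·x + (0)·y + (0)·1 = 0
Solving gives x = -1, y = -3.
Check: A·(-1, -3, 1) = (2, 6, -2) = -2·(-1, -3, 1).

-1, -3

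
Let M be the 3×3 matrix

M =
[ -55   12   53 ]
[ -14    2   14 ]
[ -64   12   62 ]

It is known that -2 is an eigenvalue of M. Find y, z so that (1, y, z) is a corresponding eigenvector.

We need (M + 2I)v = 0.
M + 2I = [[-53, 12, 53], [-14, 4, 14], [-64, 12, 64]].
Row 1: (-53)·1 + (12)·y + (53)·z = 0
Row 2: (-14)·1 + (4)·y + (14)·z = 0
Row 3: (-64)·1 + (12)·y + (64)·z = 0
Solving gives y = 0, z = 1.
Check: M·(1, 0, 1) = (-2, 0, -2) = -2·(1, 0, 1).

0, 1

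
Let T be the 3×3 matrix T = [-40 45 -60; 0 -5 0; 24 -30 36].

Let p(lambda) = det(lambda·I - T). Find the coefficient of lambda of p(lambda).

p(lambda) = lambda^3 + 9·lambda^2 + 20·lambda.
The coefficient of lambda is 20.

20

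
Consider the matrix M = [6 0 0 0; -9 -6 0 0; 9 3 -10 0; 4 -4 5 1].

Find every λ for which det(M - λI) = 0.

-10, -6, 1, 6

M is lower triangular, so its eigenvalues are the diagonal entries.
Diagonal: 6, -6, -10, 1.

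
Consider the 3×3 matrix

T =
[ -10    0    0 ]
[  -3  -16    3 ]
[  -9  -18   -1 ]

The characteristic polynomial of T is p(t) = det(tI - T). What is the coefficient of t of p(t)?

p(t) = t^3 + 27t^2 + 240t + 700.
The coefficient of t is 240.

240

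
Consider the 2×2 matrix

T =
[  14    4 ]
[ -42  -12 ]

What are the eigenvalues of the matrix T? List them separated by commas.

0, 2

det(T - rI) = (14 - r)(-12 - r) - (4)·(-42) = r^2 - 2r.
This factors as r·(r - 2) = 0.
Eigenvalues: 0, 2.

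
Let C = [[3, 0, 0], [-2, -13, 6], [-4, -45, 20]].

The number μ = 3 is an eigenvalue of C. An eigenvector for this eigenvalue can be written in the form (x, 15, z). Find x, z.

We need (C - 3I)v = 0.
C - 3I = [[0, 0, 0], [-2, -16, 6], [-4, -45, 17]].
Row 1: (0)·x + (0)·15 + (0)·z = 0
Row 2: (-2)·x + (-16)·15 + (6)·z = 0
Row 3: (-4)·x + (-45)·15 + (17)·z = 0
Solving gives x = -3, z = 39.
Check: C·(-3, 15, 39) = (-9, 45, 117) = 3·(-3, 15, 39).

-3, 39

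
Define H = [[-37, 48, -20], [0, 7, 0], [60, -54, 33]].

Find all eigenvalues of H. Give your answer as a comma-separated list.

-7, 3, 7

Compute the characteristic polynomial p(lambda) = det(lambda·I - H).
Expanding along the first row, p(lambda) = lambda^3 - 3·lambda^2 - 49·lambda + 147.
Rational-root test: lambda = -7 gives p(-7) = 0.
Factor out (lambda + 7): p(lambda) = (lambda + 7)·(lambda^2 - 10·lambda + 21).
The quadratic factors as (lambda - 3)·(lambda - 7).
Eigenvalues: -7, 3, 7.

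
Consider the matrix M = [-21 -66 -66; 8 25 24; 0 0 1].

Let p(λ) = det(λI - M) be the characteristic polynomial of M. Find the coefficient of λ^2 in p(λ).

-5

The coefficient of λ^2 of det(λI - M) is −trace(M).
trace(M) = (-21) + (25) + (1) = 5, so the coefficient is -5.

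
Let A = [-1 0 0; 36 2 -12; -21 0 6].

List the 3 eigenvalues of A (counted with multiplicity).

-1, 2, 6

The characteristic polynomial is p(μ) = det(μI - A).
Cofactor expansion gives p(μ) = μ^3 - 7μ^2 + 4μ + 12.
Rational-root test: μ = -1 gives p(-1) = 0.
Factor out (μ + 1): p(μ) = (μ + 1)·(μ^2 - 8μ + 12).
The quadratic factors as (μ - 2)·(μ - 6).
Eigenvalues: -1, 2, 6.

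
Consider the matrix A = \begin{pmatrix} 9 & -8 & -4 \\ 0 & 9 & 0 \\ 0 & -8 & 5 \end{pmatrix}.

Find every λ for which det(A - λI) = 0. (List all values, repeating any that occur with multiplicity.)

5, 9, 9

Compute the characteristic polynomial p(r) = det(rI - A).
Cofactor expansion gives p(r) = r^3 - 23r^2 + 171r - 405.
Rational-root test: r = 5 gives p(5) = 0.
Factor out (r - 5): p(r) = (r - 5)·(r^2 - 18r + 81).
The quadratic factor is (r - 9)^2.
Eigenvalues: 5, 9, 9.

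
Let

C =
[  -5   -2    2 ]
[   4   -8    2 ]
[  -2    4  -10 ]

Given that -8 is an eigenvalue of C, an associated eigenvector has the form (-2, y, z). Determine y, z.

We need (C + 8I)v = 0.
C + 8I = [[3, -2, 2], [4, 0, 2], [-2, 4, -2]].
Row 1: (3)·-2 + (-2)·y + (2)·z = 0
Row 2: (4)·-2 + (0)·y + (2)·z = 0
Row 3: (-2)·-2 + (4)·y + (-2)·z = 0
Solving gives y = 1, z = 4.
Check: C·(-2, 1, 4) = (16, -8, -32) = -8·(-2, 1, 4).

1, 4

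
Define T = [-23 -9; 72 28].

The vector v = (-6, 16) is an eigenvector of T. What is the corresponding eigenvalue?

Compute Tv: T·(-6, 16) = (-6, 16).
Since Tv = λv, compare component 1: -6 = λ·-6, so λ = 1.

1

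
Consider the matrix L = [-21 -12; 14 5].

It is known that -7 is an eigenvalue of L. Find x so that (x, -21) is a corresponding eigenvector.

18

We need (L + 7I)v = 0.
L + 7I = [[-14, -12], [14, 12]].
Row 1: (-14)·x + (-12)·-21 = 0
Row 2: (14)·x + (12)·-21 = 0
Solving gives x = 18.
Check: L·(18, -21) = (-126, 147) = -7·(18, -21).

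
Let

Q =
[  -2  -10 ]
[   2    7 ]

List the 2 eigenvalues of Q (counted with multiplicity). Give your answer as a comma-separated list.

det(Q - lambda·I) = (-2 - lambda)(7 - lambda) - (-10)·(2) = lambda^2 - 5·lambda + 6.
This factors as (lambda - 2)·(lambda - 3) = 0.
Eigenvalues: 2, 3.

2, 3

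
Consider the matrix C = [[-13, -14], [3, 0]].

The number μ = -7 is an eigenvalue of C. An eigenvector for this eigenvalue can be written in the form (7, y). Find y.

-3

We need (C + 7I)v = 0.
C + 7I = [[-6, -14], [3, 7]].
Row 1: (-6)·7 + (-14)·y = 0
Row 2: (3)·7 + (7)·y = 0
Solving gives y = -3.
Check: C·(7, -3) = (-49, 21) = -7·(7, -3).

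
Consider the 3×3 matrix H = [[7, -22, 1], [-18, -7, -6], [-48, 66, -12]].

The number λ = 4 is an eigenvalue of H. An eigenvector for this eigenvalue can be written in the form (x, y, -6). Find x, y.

2, 0

We need (H - 4I)v = 0.
H - 4I = [[3, -22, 1], [-18, -11, -6], [-48, 66, -16]].
Row 1: (3)·x + (-22)·y + (1)·-6 = 0
Row 2: (-18)·x + (-11)·y + (-6)·-6 = 0
Row 3: (-48)·x + (66)·y + (-16)·-6 = 0
Solving gives x = 2, y = 0.
Check: H·(2, 0, -6) = (8, 0, -24) = 4·(2, 0, -6).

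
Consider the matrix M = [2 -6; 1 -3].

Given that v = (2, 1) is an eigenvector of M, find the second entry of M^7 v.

First find the eigenvalue: Mv = (-2, -1) = -1·(2, 1), so λ = -1.
Then M^7 v = λ^7·v = (-1)^7·(2, 1) = -1·(2, 1) = (-2, -1).

-1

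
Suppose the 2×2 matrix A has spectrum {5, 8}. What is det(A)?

det(A) is the product of the eigenvalues: (5) · (8) = 40.

40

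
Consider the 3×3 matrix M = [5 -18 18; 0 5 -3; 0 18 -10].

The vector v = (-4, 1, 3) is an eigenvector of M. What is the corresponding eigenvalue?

Compute Mv: M·(-4, 1, 3) = (16, -4, -12).
Since Mv = λv, compare component 1: 16 = λ·-4, so λ = -4.

-4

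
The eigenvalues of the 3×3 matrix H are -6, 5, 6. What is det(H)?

-180

det(H) is the product of the eigenvalues: (-6) · (5) · (6) = -180.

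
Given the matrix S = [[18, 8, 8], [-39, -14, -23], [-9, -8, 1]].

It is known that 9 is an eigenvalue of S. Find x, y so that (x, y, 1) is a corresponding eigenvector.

0, -1

We need (S - 9I)v = 0.
S - 9I = [[9, 8, 8], [-39, -23, -23], [-9, -8, -8]].
Row 1: (9)·x + (8)·y + (8)·1 = 0
Row 2: (-39)·x + (-23)·y + (-23)·1 = 0
Row 3: (-9)·x + (-8)·y + (-8)·1 = 0
Solving gives x = 0, y = -1.
Check: S·(0, -1, 1) = (0, -9, 9) = 9·(0, -1, 1).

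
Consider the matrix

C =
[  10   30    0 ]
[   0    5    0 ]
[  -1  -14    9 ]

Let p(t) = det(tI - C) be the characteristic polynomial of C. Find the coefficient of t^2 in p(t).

-24

The coefficient of t^2 of det(tI - C) is −trace(C).
trace(C) = (10) + (5) + (9) = 24, so the coefficient is -24.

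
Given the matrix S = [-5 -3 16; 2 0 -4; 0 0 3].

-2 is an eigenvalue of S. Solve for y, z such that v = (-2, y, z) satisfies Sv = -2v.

2, 0

We need (S + 2I)v = 0.
S + 2I = [[-3, -3, 16], [2, 2, -4], [0, 0, 5]].
Row 1: (-3)·-2 + (-3)·y + (16)·z = 0
Row 2: (2)·-2 + (2)·y + (-4)·z = 0
Row 3: (0)·-2 + (0)·y + (5)·z = 0
Solving gives y = 2, z = 0.
Check: S·(-2, 2, 0) = (4, -4, 0) = -2·(-2, 2, 0).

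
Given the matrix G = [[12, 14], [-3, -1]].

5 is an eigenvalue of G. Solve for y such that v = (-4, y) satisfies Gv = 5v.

We need (G - 5I)v = 0.
G - 5I = [[7, 14], [-3, -6]].
Row 1: (7)·-4 + (14)·y = 0
Row 2: (-3)·-4 + (-6)·y = 0
Solving gives y = 2.
Check: G·(-4, 2) = (-20, 10) = 5·(-4, 2).

2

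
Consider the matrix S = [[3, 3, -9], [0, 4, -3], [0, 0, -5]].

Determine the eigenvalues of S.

-5, 3, 4

S is upper triangular, so its eigenvalues are the diagonal entries.
Diagonal: 3, 4, -5.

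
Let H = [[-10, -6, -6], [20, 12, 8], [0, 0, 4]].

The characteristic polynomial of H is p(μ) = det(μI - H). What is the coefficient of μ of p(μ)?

8

p(μ) = μ^3 - 6μ^2 + 8μ.
The coefficient of μ is 8.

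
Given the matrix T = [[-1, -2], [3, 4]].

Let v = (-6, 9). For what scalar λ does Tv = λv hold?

2

Compute Tv: T·(-6, 9) = (-12, 18).
Since Tv = λv, compare component 1: -12 = λ·-6, so λ = 2.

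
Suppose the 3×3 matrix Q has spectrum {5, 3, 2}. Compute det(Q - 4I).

If Q has eigenvalues 5, 3, 2, then Q - 4I has eigenvalues 1, -1, -2.
det(Q - 4I) = (1) · (-1) · (-2) = 2.

2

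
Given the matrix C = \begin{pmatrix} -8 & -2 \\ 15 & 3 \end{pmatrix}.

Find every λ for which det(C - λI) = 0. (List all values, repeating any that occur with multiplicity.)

det(C - λI) = (-8 - λ)(3 - λ) - (-2)·(15) = λ^2 + 5λ + 6.
This factors as (λ + 3)·(λ + 2) = 0.
Eigenvalues: -3, -2.

-3, -2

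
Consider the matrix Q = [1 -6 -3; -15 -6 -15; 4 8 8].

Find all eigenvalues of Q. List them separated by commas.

-1, 0, 4

Compute the characteristic polynomial p(λ) = det(λI - Q).
Expanding the 3×3 determinant: p(λ) = λ^3 - 3λ^2 - 4λ.
Since p(0) = 0, λ = 0 is a root.
Dividing by λ leaves λ^2 - 3λ - 4.
The quadratic factors as (λ + 1)·(λ - 4).
Eigenvalues: -1, 0, 4.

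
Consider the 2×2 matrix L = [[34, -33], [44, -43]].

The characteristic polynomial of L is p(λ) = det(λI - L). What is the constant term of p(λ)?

p(λ) = λ^2 + 9λ - 10.
The constant term is -10.

-10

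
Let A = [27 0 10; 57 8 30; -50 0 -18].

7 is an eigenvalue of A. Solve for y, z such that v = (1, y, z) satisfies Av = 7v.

3, -2

We need (A - 7I)v = 0.
A - 7I = [[20, 0, 10], [57, 1, 30], [-50, 0, -25]].
Row 1: (20)·1 + (0)·y + (10)·z = 0
Row 2: (57)·1 + (1)·y + (30)·z = 0
Row 3: (-50)·1 + (0)·y + (-25)·z = 0
Solving gives y = 3, z = -2.
Check: A·(1, 3, -2) = (7, 21, -14) = 7·(1, 3, -2).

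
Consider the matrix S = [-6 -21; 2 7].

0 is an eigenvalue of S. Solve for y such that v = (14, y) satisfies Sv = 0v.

We need (S)v = 0.
S = [[-6, -21], [2, 7]].
Row 1: (-6)·14 + (-21)·y = 0
Row 2: (2)·14 + (7)·y = 0
Solving gives y = -4.
Check: S·(14, -4) = (0, 0) = 0·(14, -4).

-4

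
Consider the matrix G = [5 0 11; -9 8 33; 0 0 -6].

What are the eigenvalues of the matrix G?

-6, 5, 8

Compute the characteristic polynomial p(λ) = det(λI - G).
Cofactor expansion gives p(λ) = λ^3 - 7λ^2 - 38λ + 240.
Try λ = -6: p(-6) = 0, so -6 is a root.
Dividing by (λ + 6) leaves λ^2 - 13λ + 40.
The quadratic factors as (λ - 5)·(λ - 8).
Eigenvalues: -6, 5, 8.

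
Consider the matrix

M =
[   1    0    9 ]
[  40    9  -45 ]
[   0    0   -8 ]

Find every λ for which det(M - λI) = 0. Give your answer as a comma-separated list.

Set up det(lambda·I - M) = 0.
Expanding along the first row, p(lambda) = lambda^3 - 2·lambda^2 - 71·lambda + 72.
Rational-root test: lambda = -8 gives p(-8) = 0.
Dividing by (lambda + 8) leaves lambda^2 - 10·lambda + 9.
The quadratic factors as (lambda - 1)·(lambda - 9).
Eigenvalues: -8, 1, 9.

-8, 1, 9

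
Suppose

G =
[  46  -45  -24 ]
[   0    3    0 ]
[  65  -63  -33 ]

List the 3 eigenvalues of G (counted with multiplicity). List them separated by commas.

3, 6, 7

The characteristic polynomial is p(λ) = det(λI - G).
Cofactor expansion gives p(λ) = λ^3 - 16λ^2 + 81λ - 126.
Try λ = 7: p(7) = 0, so 7 is a root.
Dividing by (λ - 7) leaves λ^2 - 9λ + 18.
The quadratic factors as (λ - 3)·(λ - 6).
Eigenvalues: 3, 6, 7.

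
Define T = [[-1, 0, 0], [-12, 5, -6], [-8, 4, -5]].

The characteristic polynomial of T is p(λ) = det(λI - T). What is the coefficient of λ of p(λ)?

-1

p(λ) = λ^3 + λ^2 - λ - 1.
The coefficient of λ is -1.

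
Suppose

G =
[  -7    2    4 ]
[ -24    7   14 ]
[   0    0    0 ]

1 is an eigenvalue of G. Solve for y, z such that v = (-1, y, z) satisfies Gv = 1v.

We need (G - 1I)v = 0.
G - 1I = [[-8, 2, 4], [-24, 6, 14], [0, 0, -1]].
Row 1: (-8)·-1 + (2)·y + (4)·z = 0
Row 2: (-24)·-1 + (6)·y + (14)·z = 0
Row 3: (0)·-1 + (0)·y + (-1)·z = 0
Solving gives y = -4, z = 0.
Check: G·(-1, -4, 0) = (-1, -4, 0) = 1·(-1, -4, 0).

-4, 0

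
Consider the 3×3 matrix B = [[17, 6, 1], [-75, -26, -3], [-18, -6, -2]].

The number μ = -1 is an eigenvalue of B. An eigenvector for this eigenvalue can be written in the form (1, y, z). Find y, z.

-3, 0

We need (B + 1I)v = 0.
B + 1I = [[18, 6, 1], [-75, -25, -3], [-18, -6, -1]].
Row 1: (18)·1 + (6)·y + (1)·z = 0
Row 2: (-75)·1 + (-25)·y + (-3)·z = 0
Row 3: (-18)·1 + (-6)·y + (-1)·z = 0
Solving gives y = -3, z = 0.
Check: B·(1, -3, 0) = (-1, 3, 0) = -1·(1, -3, 0).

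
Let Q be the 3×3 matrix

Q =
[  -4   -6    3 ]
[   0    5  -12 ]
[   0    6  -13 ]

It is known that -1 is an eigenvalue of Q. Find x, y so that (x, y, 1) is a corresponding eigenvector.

We need (Q + 1I)v = 0.
Q + 1I = [[-3, -6, 3], [0, 6, -12], [0, 6, -12]].
Row 1: (-3)·x + (-6)·y + (3)·1 = 0
Row 2: (0)·x + (6)·y + (-12)·1 = 0
Row 3: (0)·x + (6)·y + (-12)·1 = 0
Solving gives x = -3, y = 2.
Check: Q·(-3, 2, 1) = (3, -2, -1) = -1·(-3, 2, 1).

-3, 2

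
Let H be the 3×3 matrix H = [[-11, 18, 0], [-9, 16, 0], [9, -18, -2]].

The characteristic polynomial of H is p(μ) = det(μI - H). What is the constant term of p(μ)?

p(μ) = μ^3 - 3μ^2 - 24μ - 28.
The constant term is -28.

-28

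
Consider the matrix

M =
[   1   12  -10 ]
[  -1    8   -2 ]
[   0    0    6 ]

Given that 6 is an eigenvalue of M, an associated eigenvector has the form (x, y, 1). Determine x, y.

We need (M - 6I)v = 0.
M - 6I = [[-5, 12, -10], [-1, 2, -2], [0, 0, 0]].
Row 1: (-5)·x + (12)·y + (-10)·1 = 0
Row 2: (-1)·x + (2)·y + (-2)·1 = 0
Row 3: (0)·x + (0)·y + (0)·1 = 0
Solving gives x = -2, y = 0.
Check: M·(-2, 0, 1) = (-12, 0, 6) = 6·(-2, 0, 1).

-2, 0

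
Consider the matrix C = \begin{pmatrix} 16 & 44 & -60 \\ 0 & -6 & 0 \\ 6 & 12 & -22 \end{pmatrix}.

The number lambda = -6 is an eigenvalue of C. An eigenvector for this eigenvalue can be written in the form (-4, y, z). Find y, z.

2, 0

We need (C + 6I)v = 0.
C + 6I = [[22, 44, -60], [0, 0, 0], [6, 12, -16]].
Row 1: (22)·-4 + (44)·y + (-60)·z = 0
Row 2: (0)·-4 + (0)·y + (0)·z = 0
Row 3: (6)·-4 + (12)·y + (-16)·z = 0
Solving gives y = 2, z = 0.
Check: C·(-4, 2, 0) = (24, -12, 0) = -6·(-4, 2, 0).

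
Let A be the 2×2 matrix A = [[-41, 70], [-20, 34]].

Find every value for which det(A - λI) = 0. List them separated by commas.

-6, -1

det(A - rI) = (-41 - r)(34 - r) - (70)·(-20) = r^2 + 7r + 6.
This factors as (r + 6)·(r + 1) = 0.
Eigenvalues: -6, -1.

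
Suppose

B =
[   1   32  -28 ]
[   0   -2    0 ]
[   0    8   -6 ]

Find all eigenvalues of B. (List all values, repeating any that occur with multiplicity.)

Set up det(μI - B) = 0.
Expanding along the first row, p(μ) = μ^3 + 7μ^2 + 4μ - 12.
Since p(1) = 0, μ = 1 is a root.
Dividing by (μ - 1) leaves μ^2 + 8μ + 12.
The quadratic factors as (μ + 6)·(μ + 2).
Eigenvalues: -6, -2, 1.

-6, -2, 1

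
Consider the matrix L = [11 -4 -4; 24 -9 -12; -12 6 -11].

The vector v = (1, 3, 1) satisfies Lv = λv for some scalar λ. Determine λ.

Compute Lv: L·(1, 3, 1) = (-5, -15, -5).
Since Lv = λv, compare component 1: -5 = λ·1, so λ = -5.

-5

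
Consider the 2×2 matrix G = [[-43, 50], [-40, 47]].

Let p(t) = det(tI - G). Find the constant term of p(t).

-21

p(t) = t^2 - 4t - 21.
The constant term is -21.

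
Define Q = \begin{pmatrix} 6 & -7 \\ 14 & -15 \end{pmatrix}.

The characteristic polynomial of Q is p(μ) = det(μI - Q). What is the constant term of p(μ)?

8

p(μ) = μ^2 + 9μ + 8.
The constant term is 8.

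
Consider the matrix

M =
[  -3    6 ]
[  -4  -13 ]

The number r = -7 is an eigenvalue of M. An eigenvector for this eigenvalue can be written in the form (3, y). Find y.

We need (M + 7I)v = 0.
M + 7I = [[4, 6], [-4, -6]].
Row 1: (4)·3 + (6)·y = 0
Row 2: (-4)·3 + (-6)·y = 0
Solving gives y = -2.
Check: M·(3, -2) = (-21, 14) = -7·(3, -2).

-2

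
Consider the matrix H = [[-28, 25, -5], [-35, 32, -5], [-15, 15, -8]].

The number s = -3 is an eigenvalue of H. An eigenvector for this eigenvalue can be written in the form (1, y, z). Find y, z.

We need (H + 3I)v = 0.
H + 3I = [[-25, 25, -5], [-35, 35, -5], [-15, 15, -5]].
Row 1: (-25)·1 + (25)·y + (-5)·z = 0
Row 2: (-35)·1 + (35)·y + (-5)·z = 0
Row 3: (-15)·1 + (15)·y + (-5)·z = 0
Solving gives y = 1, z = 0.
Check: H·(1, 1, 0) = (-3, -3, 0) = -3·(1, 1, 0).

1, 0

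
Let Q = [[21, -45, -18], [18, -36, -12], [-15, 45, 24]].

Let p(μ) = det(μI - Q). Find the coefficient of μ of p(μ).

p(μ) = μ^3 - 9μ^2 - 36μ + 324.
The coefficient of μ is -36.

-36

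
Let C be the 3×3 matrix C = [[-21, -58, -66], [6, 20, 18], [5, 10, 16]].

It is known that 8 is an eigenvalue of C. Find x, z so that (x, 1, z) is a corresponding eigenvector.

-2, 0

We need (C - 8I)v = 0.
C - 8I = [[-29, -58, -66], [6, 12, 18], [5, 10, 8]].
Row 1: (-29)·x + (-58)·1 + (-66)·z = 0
Row 2: (6)·x + (12)·1 + (18)·z = 0
Row 3: (5)·x + (10)·1 + (8)·z = 0
Solving gives x = -2, z = 0.
Check: C·(-2, 1, 0) = (-16, 8, 0) = 8·(-2, 1, 0).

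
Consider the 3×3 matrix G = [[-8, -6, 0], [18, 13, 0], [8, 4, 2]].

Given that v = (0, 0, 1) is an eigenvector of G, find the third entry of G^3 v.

First find the eigenvalue: Gv = (0, 0, 2) = 2·(0, 0, 1), so λ = 2.
Then G^3 v = λ^3·v = 2^3·(0, 0, 1) = 8·(0, 0, 1) = (0, 0, 8).

8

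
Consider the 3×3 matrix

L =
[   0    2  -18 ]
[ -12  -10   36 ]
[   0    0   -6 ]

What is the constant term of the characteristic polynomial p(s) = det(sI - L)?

144

p(0) = det(0·I − L) = det(−L) = (−1)^3·det(L).
det(L) = -144, so p(0) = 144.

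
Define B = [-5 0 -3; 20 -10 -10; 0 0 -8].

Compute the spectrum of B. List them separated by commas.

Set up det(λI - B) = 0.
Cofactor expansion gives p(λ) = λ^3 + 23λ^2 + 170λ + 400.
Try λ = -8: p(-8) = 0, so -8 is a root.
Dividing by (λ + 8) leaves λ^2 + 15λ + 50.
The quadratic factors as (λ + 10)·(λ + 5).
Eigenvalues: -10, -8, -5.

-10, -8, -5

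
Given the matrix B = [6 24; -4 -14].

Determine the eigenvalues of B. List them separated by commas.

det(B - rI) = (6 - r)(-14 - r) - (24)·(-4) = r^2 + 8r + 12.
This factors as (r + 6)·(r + 2) = 0.
Eigenvalues: -6, -2.

-6, -2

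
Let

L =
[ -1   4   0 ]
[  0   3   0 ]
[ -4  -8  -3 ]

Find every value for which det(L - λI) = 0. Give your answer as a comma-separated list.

Compute the characteristic polynomial p(λ) = det(λI - L).
Cofactor expansion gives p(λ) = λ^3 + λ^2 - 9λ - 9.
Try λ = -1: p(-1) = 0, so -1 is a root.
Factor out (λ + 1): p(λ) = (λ + 1)·(λ^2 - 9).
The quadratic factors as (λ + 3)·(λ - 3).
Eigenvalues: -3, -1, 3.

-3, -1, 3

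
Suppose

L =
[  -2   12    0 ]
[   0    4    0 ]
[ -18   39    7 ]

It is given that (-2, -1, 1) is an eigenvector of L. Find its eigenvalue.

Compute Lv: L·(-2, -1, 1) = (-8, -4, 4).
Since Lv = λv, compare component 1: -8 = λ·-2, so λ = 4.

4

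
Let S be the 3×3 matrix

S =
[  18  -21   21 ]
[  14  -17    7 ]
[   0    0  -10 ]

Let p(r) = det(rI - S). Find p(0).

-120

p(0) = det(0·I − S) = det(−S) = (−1)^3·det(S).
det(S) = 120, so p(0) = -120.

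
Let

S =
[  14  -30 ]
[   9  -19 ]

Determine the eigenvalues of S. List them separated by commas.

-4, -1

det(S - μI) = (14 - μ)(-19 - μ) - (-30)·(9) = μ^2 + 5μ + 4.
This factors as (μ + 4)·(μ + 1) = 0.
Eigenvalues: -4, -1.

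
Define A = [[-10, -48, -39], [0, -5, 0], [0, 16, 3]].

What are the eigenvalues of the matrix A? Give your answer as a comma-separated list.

-10, -5, 3

Set up det(sI - A) = 0.
Cofactor expansion gives p(s) = s^3 + 12s^2 + 5s - 150.
Try s = -10: p(-10) = 0, so -10 is a root.
Dividing by (s + 10) leaves s^2 + 2s - 15.
The quadratic factors as (s + 5)·(s - 3).
Eigenvalues: -10, -5, 3.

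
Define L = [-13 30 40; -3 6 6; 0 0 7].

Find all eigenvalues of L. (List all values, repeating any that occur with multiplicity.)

-4, -3, 7

Compute the characteristic polynomial p(μ) = det(μI - L).
Cofactor expansion gives p(μ) = μ^3 - 37μ - 84.
Try μ = -3: p(-3) = 0, so -3 is a root.
Dividing by (μ + 3) leaves μ^2 - 3μ - 28.
The quadratic factors as (μ + 4)·(μ - 7).
Eigenvalues: -4, -3, 7.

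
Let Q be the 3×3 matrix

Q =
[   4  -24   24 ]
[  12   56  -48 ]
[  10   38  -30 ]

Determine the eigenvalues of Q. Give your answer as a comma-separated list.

8, 10, 12

Compute the characteristic polynomial p(r) = det(rI - Q).
Expanding along the first row, p(r) = r^3 - 30r^2 + 296r - 960.
Rational-root test: r = 10 gives p(10) = 0.
Dividing by (r - 10) leaves r^2 - 20r + 96.
The quadratic factors as (r - 8)·(r - 12).
Eigenvalues: 8, 10, 12.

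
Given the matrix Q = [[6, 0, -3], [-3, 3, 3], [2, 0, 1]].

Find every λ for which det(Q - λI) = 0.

3, 3, 4

Set up det(rI - Q) = 0.
Expanding along the first row, p(r) = r^3 - 10r^2 + 33r - 36.
Try r = 3: p(3) = 0, so 3 is a root.
Dividing by (r - 3) leaves r^2 - 7r + 12.
The quadratic factors as (r - 3)·(r - 4).
Eigenvalues: 3, 3, 4.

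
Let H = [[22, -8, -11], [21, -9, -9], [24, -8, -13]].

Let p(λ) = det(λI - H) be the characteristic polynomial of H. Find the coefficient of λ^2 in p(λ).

The coefficient of λ^2 of det(λI - H) is −trace(H).
trace(H) = (22) + (-9) + (-13) = 0, so the coefficient is 0.

0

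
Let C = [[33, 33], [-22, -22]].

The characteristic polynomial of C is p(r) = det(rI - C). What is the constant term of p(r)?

p(r) = r^2 - 11r.
The constant term is 0.

0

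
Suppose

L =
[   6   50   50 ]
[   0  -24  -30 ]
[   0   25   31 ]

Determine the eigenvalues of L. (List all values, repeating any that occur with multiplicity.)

Set up det(μI - L) = 0.
Expanding the 3×3 determinant: p(μ) = μ^3 - 13μ^2 + 48μ - 36.
Try μ = 1: p(1) = 0, so 1 is a root.
Dividing by (μ - 1) leaves μ^2 - 12μ + 36.
The quadratic factor is (μ - 6)^2.
Eigenvalues: 1, 6, 6.

1, 6, 6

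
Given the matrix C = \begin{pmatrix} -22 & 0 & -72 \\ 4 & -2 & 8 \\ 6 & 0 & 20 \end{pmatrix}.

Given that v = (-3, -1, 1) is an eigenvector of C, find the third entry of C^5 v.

32

First find the eigenvalue: Cv = (-6, -2, 2) = 2·(-3, -1, 1), so λ = 2.
Then C^5 v = λ^5·v = 2^5·(-3, -1, 1) = 32·(-3, -1, 1) = (-96, -32, 32).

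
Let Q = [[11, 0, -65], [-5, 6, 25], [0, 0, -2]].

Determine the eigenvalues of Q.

Set up det(rI - Q) = 0.
Expanding along the first row, p(r) = r^3 - 15r^2 + 32r + 132.
Try r = -2: p(-2) = 0, so -2 is a root.
Dividing by (r + 2) leaves r^2 - 17r + 66.
The quadratic factors as (r - 6)·(r - 11).
Eigenvalues: -2, 6, 11.

-2, 6, 11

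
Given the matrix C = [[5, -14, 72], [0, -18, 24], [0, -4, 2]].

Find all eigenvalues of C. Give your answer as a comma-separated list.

The characteristic polynomial is p(r) = det(rI - C).
Cofactor expansion gives p(r) = r^3 + 11r^2 - 20r - 300.
Rational-root test: r = -6 gives p(-6) = 0.
Dividing by (r + 6) leaves r^2 + 5r - 50.
The quadratic factors as (r + 10)·(r - 5).
Eigenvalues: -10, -6, 5.

-10, -6, 5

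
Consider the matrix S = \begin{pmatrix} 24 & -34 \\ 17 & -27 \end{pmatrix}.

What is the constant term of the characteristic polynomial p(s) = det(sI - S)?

-70

p(0) = det(0·I − S) = det(−S) = (−1)^2·det(S).
det(S) = -70, so p(0) = -70.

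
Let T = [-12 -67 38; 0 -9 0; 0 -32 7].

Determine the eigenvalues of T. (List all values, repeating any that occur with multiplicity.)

Compute the characteristic polynomial p(lambda) = det(lambda·I - T).
Expanding along the first row, p(lambda) = lambda^3 + 14·lambda^2 - 39·lambda - 756.
Since p(7) = 0, lambda = 7 is a root.
Factor out (lambda - 7): p(lambda) = (lambda - 7)·(lambda^2 + 21·lambda + 108).
The quadratic factors as (lambda + 12)·(lambda + 9).
Eigenvalues: -12, -9, 7.

-12, -9, 7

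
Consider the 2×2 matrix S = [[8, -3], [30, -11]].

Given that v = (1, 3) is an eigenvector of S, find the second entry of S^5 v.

First find the eigenvalue: Sv = (-1, -3) = -1·(1, 3), so λ = -1.
Then S^5 v = λ^5·v = (-1)^5·(1, 3) = -1·(1, 3) = (-1, -3).

-3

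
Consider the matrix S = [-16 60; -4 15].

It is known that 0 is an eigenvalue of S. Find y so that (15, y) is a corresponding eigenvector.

4

We need (S)v = 0.
S = [[-16, 60], [-4, 15]].
Row 1: (-16)·15 + (60)·y = 0
Row 2: (-4)·15 + (15)·y = 0
Solving gives y = 4.
Check: S·(15, 4) = (0, 0) = 0·(15, 4).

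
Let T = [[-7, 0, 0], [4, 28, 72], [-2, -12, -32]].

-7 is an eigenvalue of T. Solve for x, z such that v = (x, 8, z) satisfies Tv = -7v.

We need (T + 7I)v = 0.
T + 7I = [[0, 0, 0], [4, 35, 72], [-2, -12, -25]].
Row 1: (0)·x + (0)·8 + (0)·z = 0
Row 2: (4)·x + (35)·8 + (72)·z = 0
Row 3: (-2)·x + (-12)·8 + (-25)·z = 0
Solving gives x = 2, z = -4.
Check: T·(2, 8, -4) = (-14, -56, 28) = -7·(2, 8, -4).

2, -4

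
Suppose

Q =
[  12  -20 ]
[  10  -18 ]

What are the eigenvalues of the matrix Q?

-8, 2

det(Q - sI) = (12 - s)(-18 - s) - (-20)·(10) = s^2 + 6s - 16.
This factors as (s + 8)·(s - 2) = 0.
Eigenvalues: -8, 2.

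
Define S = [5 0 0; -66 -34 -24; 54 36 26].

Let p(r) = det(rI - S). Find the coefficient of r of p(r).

p(r) = r^3 + 3r^2 - 60r + 100.
The coefficient of r is -60.

-60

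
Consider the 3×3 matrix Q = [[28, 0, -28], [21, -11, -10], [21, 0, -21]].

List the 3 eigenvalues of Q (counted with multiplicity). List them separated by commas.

-11, 0, 7

Compute the characteristic polynomial p(lambda) = det(lambda·I - Q).
Cofactor expansion gives p(lambda) = lambda^3 + 4·lambda^2 - 77·lambda.
Since p(0) = 0, lambda = 0 is a root.
Factor out lambda: p(lambda) = lambda·(lambda^2 + 4·lambda - 77).
The quadratic factors as (lambda + 11)·(lambda - 7).
Eigenvalues: -11, 0, 7.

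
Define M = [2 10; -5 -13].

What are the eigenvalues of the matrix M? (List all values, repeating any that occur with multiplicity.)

-8, -3

det(M - sI) = (2 - s)(-13 - s) - (10)·(-5) = s^2 + 11s + 24.
This factors as (s + 8)·(s + 3) = 0.
Eigenvalues: -8, -3.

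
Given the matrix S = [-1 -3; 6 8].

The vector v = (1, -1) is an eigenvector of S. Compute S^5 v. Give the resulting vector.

(32, -32)

First find the eigenvalue: Sv = (2, -2) = 2·(1, -1), so λ = 2.
Then S^5 v = λ^5·v = 2^5·(1, -1) = 32·(1, -1) = (32, -32).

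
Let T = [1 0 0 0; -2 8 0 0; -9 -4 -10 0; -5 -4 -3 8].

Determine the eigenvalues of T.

-10, 1, 8, 8

T is lower triangular, so its eigenvalues are the diagonal entries.
Diagonal: 1, 8, -10, 8.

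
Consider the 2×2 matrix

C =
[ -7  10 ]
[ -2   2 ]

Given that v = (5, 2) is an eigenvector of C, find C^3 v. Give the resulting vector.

First find the eigenvalue: Cv = (-15, -6) = -3·(5, 2), so λ = -3.
Then C^3 v = λ^3·v = (-3)^3·(5, 2) = -27·(5, 2) = (-135, -54).

(-135, -54)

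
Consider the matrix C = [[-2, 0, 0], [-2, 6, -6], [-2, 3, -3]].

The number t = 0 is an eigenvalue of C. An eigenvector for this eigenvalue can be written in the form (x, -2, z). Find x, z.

0, -2

We need (C)v = 0.
C = [[-2, 0, 0], [-2, 6, -6], [-2, 3, -3]].
Row 1: (-2)·x + (0)·-2 + (0)·z = 0
Row 2: (-2)·x + (6)·-2 + (-6)·z = 0
Row 3: (-2)·x + (3)·-2 + (-3)·z = 0
Solving gives x = 0, z = -2.
Check: C·(0, -2, -2) = (0, 0, 0) = 0·(0, -2, -2).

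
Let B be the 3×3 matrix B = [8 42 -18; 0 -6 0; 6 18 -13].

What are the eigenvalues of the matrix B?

Set up det(μI - B) = 0.
Cofactor expansion gives p(μ) = μ^3 + 11μ^2 + 34μ + 24.
Try μ = -1: p(-1) = 0, so -1 is a root.
Factor out (μ + 1): p(μ) = (μ + 1)·(μ^2 + 10μ + 24).
The quadratic factors as (μ + 6)·(μ + 4).
Eigenvalues: -6, -4, -1.

-6, -4, -1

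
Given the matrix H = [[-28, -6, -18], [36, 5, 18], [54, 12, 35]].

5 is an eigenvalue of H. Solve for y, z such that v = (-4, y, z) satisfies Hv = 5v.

We need (H - 5I)v = 0.
H - 5I = [[-33, -6, -18], [36, 0, 18], [54, 12, 30]].
Row 1: (-33)·-4 + (-6)·y + (-18)·z = 0
Row 2: (36)·-4 + (0)·y + (18)·z = 0
Row 3: (54)·-4 + (12)·y + (30)·z = 0
Solving gives y = -2, z = 8.
Check: H·(-4, -2, 8) = (-20, -10, 40) = 5·(-4, -2, 8).

-2, 8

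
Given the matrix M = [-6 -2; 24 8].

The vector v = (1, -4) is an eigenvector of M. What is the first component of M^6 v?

64

First find the eigenvalue: Mv = (2, -8) = 2·(1, -4), so λ = 2.
Then M^6 v = λ^6·v = 2^6·(1, -4) = 64·(1, -4) = (64, -256).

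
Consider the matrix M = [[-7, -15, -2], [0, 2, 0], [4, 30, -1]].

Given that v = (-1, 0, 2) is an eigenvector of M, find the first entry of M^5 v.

First find the eigenvalue: Mv = (3, 0, -6) = -3·(-1, 0, 2), so λ = -3.
Then M^5 v = λ^5·v = (-3)^5·(-1, 0, 2) = -243·(-1, 0, 2) = (243, 0, -486).

243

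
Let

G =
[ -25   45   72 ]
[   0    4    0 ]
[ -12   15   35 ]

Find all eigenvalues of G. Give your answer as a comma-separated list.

Compute the characteristic polynomial p(t) = det(tI - G).
Expanding along the first row, p(t) = t^3 - 14t^2 + 29t + 44.
Since p(-1) = 0, t = -1 is a root.
Factor out (t + 1): p(t) = (t + 1)·(t^2 - 15t + 44).
The quadratic factors as (t - 4)·(t - 11).
Eigenvalues: -1, 4, 11.

-1, 4, 11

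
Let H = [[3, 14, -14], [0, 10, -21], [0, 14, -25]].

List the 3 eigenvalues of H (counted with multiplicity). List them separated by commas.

The characteristic polynomial is p(μ) = det(μI - H).
Expanding the 3×3 determinant: p(μ) = μ^3 + 12μ^2 - μ - 132.
Since p(3) = 0, μ = 3 is a root.
Factor out (μ - 3): p(μ) = (μ - 3)·(μ^2 + 15μ + 44).
The quadratic factors as (μ + 11)·(μ + 4).
Eigenvalues: -11, -4, 3.

-11, -4, 3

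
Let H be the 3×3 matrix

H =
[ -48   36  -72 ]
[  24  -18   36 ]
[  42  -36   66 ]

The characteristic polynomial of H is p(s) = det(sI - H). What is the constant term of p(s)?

p(s) = s^3 - 36s.
The constant term is 0.

0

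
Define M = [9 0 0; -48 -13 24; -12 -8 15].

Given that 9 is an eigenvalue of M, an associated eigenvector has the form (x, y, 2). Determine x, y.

1, 0

We need (M - 9I)v = 0.
M - 9I = [[0, 0, 0], [-48, -22, 24], [-12, -8, 6]].
Row 1: (0)·x + (0)·y + (0)·2 = 0
Row 2: (-48)·x + (-22)·y + (24)·2 = 0
Row 3: (-12)·x + (-8)·y + (6)·2 = 0
Solving gives x = 1, y = 0.
Check: M·(1, 0, 2) = (9, 0, 18) = 9·(1, 0, 2).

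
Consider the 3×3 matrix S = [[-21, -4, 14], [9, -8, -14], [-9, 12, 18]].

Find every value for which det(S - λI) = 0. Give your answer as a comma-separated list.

-12, -3, 4

Compute the characteristic polynomial p(lambda) = det(lambda·I - S).
Expanding the 3×3 determinant: p(lambda) = lambda^3 + 11·lambda^2 - 24·lambda - 144.
Since p(-3) = 0, lambda = -3 is a root.
Dividing by (lambda + 3) leaves lambda^2 + 8·lambda - 48.
The quadratic factors as (lambda + 12)·(lambda - 4).
Eigenvalues: -12, -3, 4.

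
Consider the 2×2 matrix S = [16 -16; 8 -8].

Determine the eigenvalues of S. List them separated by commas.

det(S - λI) = (16 - λ)(-8 - λ) - (-16)·(8) = λ^2 - 8λ.
This factors as λ·(λ - 8) = 0.
Eigenvalues: 0, 8.

0, 8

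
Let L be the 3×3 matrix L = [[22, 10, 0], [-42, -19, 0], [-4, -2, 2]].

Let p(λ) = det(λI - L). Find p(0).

-4

p(0) = det(0·I − L) = det(−L) = (−1)^3·det(L).
det(L) = 4, so p(0) = -4.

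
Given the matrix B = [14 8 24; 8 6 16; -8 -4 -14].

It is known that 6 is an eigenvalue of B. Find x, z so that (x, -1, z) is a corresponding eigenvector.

We need (B - 6I)v = 0.
B - 6I = [[8, 8, 24], [8, 0, 16], [-8, -4, -20]].
Row 1: (8)·x + (8)·-1 + (24)·z = 0
Row 2: (8)·x + (0)·-1 + (16)·z = 0
Row 3: (-8)·x + (-4)·-1 + (-20)·z = 0
Solving gives x = -2, z = 1.
Check: B·(-2, -1, 1) = (-12, -6, 6) = 6·(-2, -1, 1).

-2, 1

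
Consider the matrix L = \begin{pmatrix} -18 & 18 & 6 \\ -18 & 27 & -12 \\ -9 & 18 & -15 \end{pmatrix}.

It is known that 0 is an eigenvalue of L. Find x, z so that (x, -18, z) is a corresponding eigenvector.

We need (L)v = 0.
L = [[-18, 18, 6], [-18, 27, -12], [-9, 18, -15]].
Row 1: (-18)·x + (18)·-18 + (6)·z = 0
Row 2: (-18)·x + (27)·-18 + (-12)·z = 0
Row 3: (-9)·x + (18)·-18 + (-15)·z = 0
Solving gives x = -21, z = -9.
Check: L·(-21, -18, -9) = (0, 0, 0) = 0·(-21, -18, -9).

-21, -9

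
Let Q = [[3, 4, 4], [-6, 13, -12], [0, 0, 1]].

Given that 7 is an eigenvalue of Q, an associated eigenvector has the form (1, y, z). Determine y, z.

1, 0

We need (Q - 7I)v = 0.
Q - 7I = [[-4, 4, 4], [-6, 6, -12], [0, 0, -6]].
Row 1: (-4)·1 + (4)·y + (4)·z = 0
Row 2: (-6)·1 + (6)·y + (-12)·z = 0
Row 3: (0)·1 + (0)·y + (-6)·z = 0
Solving gives y = 1, z = 0.
Check: Q·(1, 1, 0) = (7, 7, 0) = 7·(1, 1, 0).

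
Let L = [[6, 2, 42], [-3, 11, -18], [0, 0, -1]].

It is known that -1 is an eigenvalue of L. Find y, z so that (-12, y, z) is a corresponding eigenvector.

0, 2

We need (L + 1I)v = 0.
L + 1I = [[7, 2, 42], [-3, 12, -18], [0, 0, 0]].
Row 1: (7)·-12 + (2)·y + (42)·z = 0
Row 2: (-3)·-12 + (12)·y + (-18)·z = 0
Row 3: (0)·-12 + (0)·y + (0)·z = 0
Solving gives y = 0, z = 2.
Check: L·(-12, 0, 2) = (12, 0, -2) = -1·(-12, 0, 2).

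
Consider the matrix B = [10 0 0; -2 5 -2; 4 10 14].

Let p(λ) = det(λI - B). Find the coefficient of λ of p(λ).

p(λ) = λ^3 - 29λ^2 + 280λ - 900.
The coefficient of λ is 280.

280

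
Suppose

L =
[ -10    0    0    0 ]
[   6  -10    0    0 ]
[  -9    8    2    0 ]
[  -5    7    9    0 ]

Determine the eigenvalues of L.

L is lower triangular, so its eigenvalues are the diagonal entries.
Diagonal: -10, -10, 2, 0.

-10, -10, 0, 2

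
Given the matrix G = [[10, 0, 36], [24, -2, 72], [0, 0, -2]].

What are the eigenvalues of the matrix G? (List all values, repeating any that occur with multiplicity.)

Set up det(tI - G) = 0.
Expanding along the first row, p(t) = t^3 - 6t^2 - 36t - 40.
Try t = -2: p(-2) = 0, so -2 is a root.
Dividing by (t + 2) leaves t^2 - 8t - 20.
The quadratic factors as (t + 2)·(t - 10).
Eigenvalues: -2, -2, 10.

-2, -2, 10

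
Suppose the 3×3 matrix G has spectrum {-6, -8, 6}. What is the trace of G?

trace(G) is the sum of the eigenvalues: (-6) + (-8) + (6) = -8.

-8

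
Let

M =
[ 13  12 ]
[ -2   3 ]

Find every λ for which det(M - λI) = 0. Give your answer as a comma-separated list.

det(M - sI) = (13 - s)(3 - s) - (12)·(-2) = s^2 - 16s + 63.
This factors as (s - 7)·(s - 9) = 0.
Eigenvalues: 7, 9.

7, 9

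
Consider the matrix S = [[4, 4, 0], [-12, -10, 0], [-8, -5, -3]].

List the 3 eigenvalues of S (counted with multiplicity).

Set up det(lambda·I - S) = 0.
Expanding the 3×3 determinant: p(lambda) = lambda^3 + 9·lambda^2 + 26·lambda + 24.
Rational-root test: lambda = -2 gives p(-2) = 0.
Dividing by (lambda + 2) leaves lambda^2 + 7·lambda + 12.
The quadratic factors as (lambda + 4)·(lambda + 3).
Eigenvalues: -4, -3, -2.

-4, -3, -2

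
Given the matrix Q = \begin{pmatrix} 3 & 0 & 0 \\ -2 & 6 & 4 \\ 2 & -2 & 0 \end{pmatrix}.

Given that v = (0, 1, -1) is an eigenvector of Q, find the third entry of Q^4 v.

-16

First find the eigenvalue: Qv = (0, 2, -2) = 2·(0, 1, -1), so λ = 2.
Then Q^4 v = λ^4·v = 2^4·(0, 1, -1) = 16·(0, 1, -1) = (0, 16, -16).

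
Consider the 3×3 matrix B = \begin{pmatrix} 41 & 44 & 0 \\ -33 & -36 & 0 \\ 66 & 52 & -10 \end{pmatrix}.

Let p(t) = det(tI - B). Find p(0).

p(0) = det(0·I − B) = det(−B) = (−1)^3·det(B).
det(B) = 240, so p(0) = -240.

-240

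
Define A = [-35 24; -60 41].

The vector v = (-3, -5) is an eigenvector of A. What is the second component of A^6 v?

First find the eigenvalue: Av = (-15, -25) = 5·(-3, -5), so λ = 5.
Then A^6 v = λ^6·v = 5^6·(-3, -5) = 15625·(-3, -5) = (-46875, -78125).

-78125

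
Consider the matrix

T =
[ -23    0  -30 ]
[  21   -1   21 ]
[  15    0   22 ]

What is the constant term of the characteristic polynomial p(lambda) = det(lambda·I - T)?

p(0) = det(0·I − T) = det(−T) = (−1)^3·det(T).
det(T) = 56, so p(0) = -56.

-56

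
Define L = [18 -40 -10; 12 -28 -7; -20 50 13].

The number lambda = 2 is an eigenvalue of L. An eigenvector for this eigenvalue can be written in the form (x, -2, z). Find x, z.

We need (L - 2I)v = 0.
L - 2I = [[16, -40, -10], [12, -30, -7], [-20, 50, 11]].
Row 1: (16)·x + (-40)·-2 + (-10)·z = 0
Row 2: (12)·x + (-30)·-2 + (-7)·z = 0
Row 3: (-20)·x + (50)·-2 + (11)·z = 0
Solving gives x = -5, z = 0.
Check: L·(-5, -2, 0) = (-10, -4, 0) = 2·(-5, -2, 0).

-5, 0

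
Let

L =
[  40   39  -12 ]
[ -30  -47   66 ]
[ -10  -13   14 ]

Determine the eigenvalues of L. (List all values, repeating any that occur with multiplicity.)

-8, 5, 10

Set up det(λI - L) = 0.
Expanding along the first row, p(λ) = λ^3 - 7λ^2 - 70λ + 400.
Since p(10) = 0, λ = 10 is a root.
Dividing by (λ - 10) leaves λ^2 + 3λ - 40.
The quadratic factors as (λ + 8)·(λ - 5).
Eigenvalues: -8, 5, 10.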